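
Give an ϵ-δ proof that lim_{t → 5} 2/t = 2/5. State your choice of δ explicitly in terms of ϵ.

δ = min(5/2, (25/4)ϵ)

Let ϵ > 0 be given. We seek δ > 0 such that 0 < |t − 5| < δ implies |2/t − (2/5)| < ϵ.
|2/t − (2/5)| = 2·|5 − t|/(5·|t|) = 2|t − 5|/(5|t|).
Restrict δ ≤ 5/2. Then |t − 5| < 5/2 gives |t| > 5/2, so 5|t| > 25/2.
Then |2/t − (2/5)| < 2|t − 5|/(25/2), which is < ϵ when |t − 5| < (25/4)ϵ.
Take δ = min(5/2, (25/4)ϵ). Then 0 < |t − 5| < δ gives both |t − 5| < 5/2 and |t − 5| < (25/4)ϵ, so |2/t − (2/5)| < ϵ.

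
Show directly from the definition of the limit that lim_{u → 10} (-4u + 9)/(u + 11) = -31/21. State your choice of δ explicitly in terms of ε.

δ = min(21/2, (441/106)ε)

Fix ε > 0. We want δ > 0 with 0 < |u − 10| < δ ⇒ |(-4u + 9)/(u + 11) + 31/21| < ε.
Combining over a common denominator, (-4u + 9)/(u + 11) + 31/21 = [(-4u + 9)·21 − (-31)·(u + 11)] / [21·(u + 11)] = -53(u − 10) / (21(u + 11)).
So |(-4u + 9)/(u + 11) + 31/21| = 53|u − 10| / (21·|u + 11|).
Require δ ≤ 21/2, so |u + 11| ≥ |21| − |u − 10| > 21 − 21/2 = 21/2.
Hence |(-4u + 9)/(u + 11) + 31/21| < 53|u − 10|/(21·(21/2)) = (106/441)|u − 10|, which is < ε once |u − 10| < (441/106)ε.
Take δ = min(21/2, (441/106)ε). Then 0 < |u − 10| < δ forces both bounds, so |(-4u + 9)/(u + 11) + 31/21| < ε.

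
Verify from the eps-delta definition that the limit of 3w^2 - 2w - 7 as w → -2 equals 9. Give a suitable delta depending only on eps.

Let eps > 0. We want delta > 0 such that 0 < |w + 2| < delta implies |(3w^2 - 2w - 7) − 9| < eps.
(3w^2 - 2w - 7) − 9 = 3w^2 - 2w - 16 = (w + 2)(3w - 8).
So |(3w^2 - 2w - 7) − 9| = |w + 2|·|3w - 8|.
Assume first that |w + 2| < 2, so |w| < 4. Then |3w - 8| ≤ 3·4 + 8 = 20.
Hence |(3w^2 - 2w - 7) − 9| ≤ 20|w + 2| < eps provided |w + 2| < eps/20.
Take delta = min(2, eps/20). Then 0 < |w + 2| < delta gives both |w + 2| < 2 and |w + 2| < eps/20, so |(3w^2 - 2w - 7) − 9| < eps.

delta = min(2, eps/20)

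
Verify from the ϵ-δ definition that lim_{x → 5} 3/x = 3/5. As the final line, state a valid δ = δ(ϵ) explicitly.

Let ϵ > 0 be given. We seek δ > 0 such that 0 < |x − 5| < δ implies |3/x − (3/5)| < ϵ.
|3/x − (3/5)| = 3·|5 − x|/(5·|x|) = 3|x − 5|/(5|x|).
Require δ ≤ 5/2 so that |x| > 5 − 5/2 = 5/2, hence 5|x| > 25/2.
Then |3/x − (3/5)| < 3|x − 5|/(25/2), which is < ϵ when |x − 5| < (25/6)ϵ.
Take δ = min(5/2, (25/6)ϵ). Then 0 < |x − 5| < δ gives both |x − 5| < 5/2 and |x − 5| < (25/6)ϵ, so |3/x − (3/5)| < ϵ.

δ = min(5/2, (25/6)ϵ)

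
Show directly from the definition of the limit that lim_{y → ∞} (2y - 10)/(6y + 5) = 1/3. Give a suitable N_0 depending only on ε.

Let ε > 0 be given. We seek N_0 > 0 such that y > N_0 implies |(2y - 10)/(6y + 5) − (1/3)| < ε.
(2y - 10)/(6y + 5) − (1/3) = (6(2y - 10) − 2(6y + 5)) / (6(6y + 5)) = -70/(6(6y + 5)).
For y > 0 we have 6y + 5 > 6y, so |(2y - 10)/(6y + 5) − (1/3)| = 70/(6(6y + 5)) < 70/(6·6y) = (35/18)/y.
Thus |(2y - 10)/(6y + 5) − (1/3)| < ε whenever y > (35/18)/ε.
Take N_0 = (35/18)/ε. If y > N_0 then |(2y - 10)/(6y + 5) − (1/3)| < (35/18)/y < ε.

N_0 = (35/18)/ε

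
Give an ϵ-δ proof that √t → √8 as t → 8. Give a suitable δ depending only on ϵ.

Fix ϵ > 0. We want δ > 0 such that 0 < |t − 8| < δ implies |√t − √8| < ϵ.
Multiplying by the conjugate, |√t − √8| = |t − 8|/(√t + √8).
Restrict δ ≤ 8 so that |t − 8| < 8 forces t > 0, and then √t + √8 > √8.
Hence |√t − √8| < |t − 8|/√8, which is < ϵ once |t − 8| < √8·ϵ.
Take δ = min(8, √8·ϵ). If 0 < |t − 8| < δ then t > 0 and |√t − √8| < |t − 8|/√8 < ϵ.

δ = min(8, √8·ϵ)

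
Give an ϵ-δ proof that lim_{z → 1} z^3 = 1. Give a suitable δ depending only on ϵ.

δ = min(1, ϵ/7)

Suppose ϵ > 0. We seek δ > 0 with 0 < |z − 1| < δ ⇒ |z^3 − 1| < ϵ.
Factor: z^3 − 1 = (z − 1)(z^2 + z + 1), so |z^3 − 1| = |z − 1|·|z^2 + z + 1|.
Impose δ ≤ 1 so that |z| < 2; then |z^2 + z + 1| ≤ 7.
Hence |z^3 − 1| ≤ 7|z − 1|, which is < ϵ once |z − 1| < ϵ/7.
Take δ = min(1, ϵ/7). If 0 < |z − 1| < δ then both bounds hold and |z^3 − 1| ≤ 7|z − 1| < 7·(ϵ/7) = ϵ.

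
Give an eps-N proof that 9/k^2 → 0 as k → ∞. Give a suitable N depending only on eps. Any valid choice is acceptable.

Fix eps > 0. For k ≥ 1, |9/k^2 − 0| = 9/k^2.
9/k^2 < eps ⇔ k^2 > 9/eps ⇔ k > (9/eps)^{1/2}.
Take N = (9/eps)^{1/2}. Then k > N implies 9/k^2 < eps.

N = (9/eps)^{1/2}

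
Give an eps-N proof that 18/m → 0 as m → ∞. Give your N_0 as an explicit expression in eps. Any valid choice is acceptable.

N_0 = 18/eps

Fix eps > 0. For m ≥ 1, |18/m − 0| = 18/(m) ≤ 18/m.
We need 18/m < eps, i.e. m > 18/eps.
Take N_0 = 18/eps. If m > N_0 then |18/m| ≤ 18/m < eps.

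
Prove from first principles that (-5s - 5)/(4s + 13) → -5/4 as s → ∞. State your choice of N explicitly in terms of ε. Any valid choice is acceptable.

N = (45/16)/ε

Let ε > 0. We seek N > 0 such that s > N implies |(-5s - 5)/(4s + 13) + 5/4| < ε.
(-5s - 5)/(4s + 13) + 5/4 = (4(-5s - 5) − (-5)(4s + 13)) / (4(4s + 13)) = 45/(4(4s + 13)).
For s > 0 we have 4s + 13 > 4s, so |(-5s - 5)/(4s + 13) + 5/4| = 45/(4(4s + 13)) < 45/(4·4s) = (45/16)/s.
Thus |(-5s - 5)/(4s + 13) + 5/4| < ε whenever s > (45/16)/ε.
Take N = (45/16)/ε. If s > N then |(-5s - 5)/(4s + 13) + 5/4| < (45/16)/s < ε.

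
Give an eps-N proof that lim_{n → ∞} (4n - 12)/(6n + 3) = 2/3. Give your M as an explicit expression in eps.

M = (7/3)/eps

Suppose eps > 0. For n ≥ 1, |(4n - 12)/(6n + 3) − (2/3)| = |-84|/(6(6n + 3)) = 84/(6(6n + 3)).
Since 6n + 3 ≥ 6n for n ≥ 1, this is ≤ 84/(6·6n) = (7/3)/n.
So |(4n - 12)/(6n + 3) − (2/3)| < eps whenever n > (7/3)/eps.
Take M = (7/3)/eps. If n > M then |(4n - 12)/(6n + 3) − (2/3)| ≤ (7/3)/n < eps.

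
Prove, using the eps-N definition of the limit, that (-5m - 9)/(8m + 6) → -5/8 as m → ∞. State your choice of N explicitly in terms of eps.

N = (21/32)/eps

Let eps > 0 be given. For m ≥ 1, |(-5m - 9)/(8m + 6) + 5/8| = |-42|/(8(8m + 6)) = 42/(8(8m + 6)).
Since 8m + 6 ≥ 8m for m ≥ 1, this is ≤ 42/(8·8m) = (21/32)/m.
So |(-5m - 9)/(8m + 6) + 5/8| < eps whenever m > (21/32)/eps.
Take N = (21/32)/eps. If m > N then |(-5m - 9)/(8m + 6) + 5/8| ≤ (21/32)/m < eps.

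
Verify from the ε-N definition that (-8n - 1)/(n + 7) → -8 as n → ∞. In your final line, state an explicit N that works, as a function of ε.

Let ε > 0 be given. For n ≥ 1, |(-8n - 1)/(n + 7) + 8| = |55|/((n + 7)) = 55/((n + 7)).
Since n + 7 ≥ n for n ≥ 1, this is ≤ 55/(n) = 55/n.
So |(-8n - 1)/(n + 7) + 8| < ε whenever n > 55/ε.
Take N = 55/ε. If n > N then |(-8n - 1)/(n + 7) + 8| ≤ 55/n < ε.

N = 55/ε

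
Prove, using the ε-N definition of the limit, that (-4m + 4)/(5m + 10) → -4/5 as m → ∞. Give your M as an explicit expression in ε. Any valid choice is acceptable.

M = (12/5)/ε

Fix ε > 0. For m ≥ 1, |(-4m + 4)/(5m + 10) + 4/5| = |60|/(5(5m + 10)) = 60/(5(5m + 10)).
Since 5m + 10 ≥ 5m for m ≥ 1, this is ≤ 60/(5·5m) = (12/5)/m.
So |(-4m + 4)/(5m + 10) + 4/5| < ε whenever m > (12/5)/ε.
Take M = (12/5)/ε. If m > M then |(-4m + 4)/(5m + 10) + 4/5| ≤ (12/5)/m < ε.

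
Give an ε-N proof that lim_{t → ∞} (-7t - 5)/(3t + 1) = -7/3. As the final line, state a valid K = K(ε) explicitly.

K = (8/9)/ε

Let ε > 0 be given. We seek K > 0 such that t > K implies |(-7t - 5)/(3t + 1) + 7/3| < ε.
(-7t - 5)/(3t + 1) + 7/3 = (3(-7t - 5) − (-7)(3t + 1)) / (3(3t + 1)) = -8/(3(3t + 1)).
For t > 0 we have 3t + 1 > 3t, so |(-7t - 5)/(3t + 1) + 7/3| = 8/(3(3t + 1)) < 8/(3·3t) = (8/9)/t.
Thus |(-7t - 5)/(3t + 1) + 7/3| < ε whenever t > (8/9)/ε.
Take K = (8/9)/ε. If t > K then |(-7t - 5)/(3t + 1) + 7/3| < (8/9)/t < ε.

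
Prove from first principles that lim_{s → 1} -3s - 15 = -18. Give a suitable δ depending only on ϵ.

δ = ϵ/3

Fix ϵ > 0. We need δ > 0 so that 0 < |s − 1| < δ implies |(-3s - 15) + 18| < ϵ.
Since (-3s - 15) + 18 = -3(s − 1), we have |(-3s - 15) + 18| = 3|s − 1|.
So 3|s − 1| < ϵ exactly when |s − 1| < ϵ/3.
Choosing δ = ϵ/3 gives |(-3s - 15) + 18| = 3|s − 1| < ϵ whenever |s − 1| < δ.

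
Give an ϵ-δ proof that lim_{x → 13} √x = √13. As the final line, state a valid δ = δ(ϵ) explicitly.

Let ϵ > 0 be given. We want δ > 0 such that 0 < |x − 13| < δ implies |√x − √13| < ϵ.
Multiplying by the conjugate, |√x − √13| = |x − 13|/(√x + √13).
Restrict δ ≤ 13 so that |x − 13| < 13 forces x > 0, and then √x + √13 > √13.
Hence |√x − √13| < |x − 13|/√13, which is < ϵ once |x − 13| < √13·ϵ.
Take δ = min(13, √13·ϵ). If 0 < |x − 13| < δ then x > 0 and |√x − √13| < |x − 13|/√13 < ϵ.

δ = min(13, √13·ϵ)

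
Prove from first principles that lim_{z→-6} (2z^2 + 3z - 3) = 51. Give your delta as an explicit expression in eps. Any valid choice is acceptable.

delta = min(1, eps/23)

Fix eps > 0. We want delta > 0 such that 0 < |z + 6| < delta implies |(2z^2 + 3z - 3) − 51| < eps.
(2z^2 + 3z - 3) − 51 = 2z^2 + 3z - 54 = (z + 6)(2z - 9).
So |(2z^2 + 3z - 3) − 51| = |z + 6|·|2z - 9|.
Require delta ≤ 1. Then |z + 6| < 1 gives |z| < 7, and by the triangle inequality |2z - 9| ≤ 2·7 + 9 = 23.
Hence |(2z^2 + 3z - 3) − 51| ≤ 23|z + 6| < eps provided |z + 6| < eps/23.
Choosing delta = min(1, eps/23) ensures both conditions, hence |(2z^2 + 3z - 3) − 51| < eps.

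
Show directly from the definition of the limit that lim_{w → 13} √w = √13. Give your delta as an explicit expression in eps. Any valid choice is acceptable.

delta = min(13, √13·eps)

Let eps > 0. We want delta > 0 such that 0 < |w − 13| < delta implies |√w − √13| < eps.
Multiplying by the conjugate, |√w − √13| = |w − 13|/(√w + √13).
Restrict delta ≤ 13 so that |w − 13| < 13 forces w > 0, and then √w + √13 > √13.
Hence |√w − √13| < |w − 13|/√13, which is < eps once |w − 13| < √13·eps.
Take delta = min(13, √13·eps). If 0 < |w − 13| < delta then w > 0 and |√w − √13| < |w − 13|/√13 < eps.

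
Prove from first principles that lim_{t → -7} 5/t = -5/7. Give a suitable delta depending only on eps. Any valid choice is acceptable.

delta = min(7/2, (49/10)eps)

Let eps > 0 be given. We seek delta > 0 such that 0 < |t + 7| < delta implies |5/t + 5/7| < eps.
|5/t + 5/7| = 5·|-7 − t|/(7·|t|) = 5|t + 7|/(7|t|).
Require delta ≤ 7/2 so that |t| > 7 − 7/2 = 7/2, hence 7|t| > 49/2.
Then |5/t + 5/7| < 5|t + 7|/(49/2), which is < eps when |t + 7| < (49/10)eps.
Take delta = min(7/2, (49/10)eps). Then 0 < |t + 7| < delta gives both |t + 7| < 7/2 and |t + 7| < (49/10)eps, so |5/t + 5/7| < eps.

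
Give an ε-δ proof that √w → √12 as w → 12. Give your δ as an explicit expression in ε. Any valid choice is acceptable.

Let ε > 0 be given. We want δ > 0 such that 0 < |w − 12| < δ implies |√w − √12| < ε.
Multiplying by the conjugate, |√w − √12| = |w − 12|/(√w + √12).
Restrict δ ≤ 12 so that |w − 12| < 12 forces w > 0, and then √w + √12 > √12.
Hence |√w − √12| < |w − 12|/√12, which is < ε once |w − 12| < √12·ε.
Take δ = min(12, √12·ε). If 0 < |w − 12| < δ then w > 0 and |√w − √12| < |w − 12|/√12 < ε.

δ = min(12, √12·ε)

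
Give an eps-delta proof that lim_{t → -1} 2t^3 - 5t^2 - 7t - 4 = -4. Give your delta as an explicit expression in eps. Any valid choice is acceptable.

Suppose eps > 0. We want delta > 0 such that 0 < |t + 1| < delta implies |(2t^3 - 5t^2 - 7t - 4) + 4| < eps.
(2t^3 - 5t^2 - 7t - 4) + 4 = 2t^3 - 5t^2 - 7t = (t + 1)(2t^2 - 7t).
So |(2t^3 - 5t^2 - 7t - 4) + 4| = |t + 1|·|2t^2 - 7t|.
Require delta ≤ 1. Then |t + 1| < 1 gives |t| < 2, and by the triangle inequality |2t^2 - 7t| ≤ 2·2^2 + 7·2 = 22.
Hence |(2t^3 - 5t^2 - 7t - 4) + 4| ≤ 22|t + 1| < eps provided |t + 1| < eps/22.
Take delta = min(1, eps/22). Then 0 < |t + 1| < delta gives both |t + 1| < 1 and |t + 1| < eps/22, so |(2t^3 - 5t^2 - 7t - 4) + 4| < eps.

delta = min(1, eps/22)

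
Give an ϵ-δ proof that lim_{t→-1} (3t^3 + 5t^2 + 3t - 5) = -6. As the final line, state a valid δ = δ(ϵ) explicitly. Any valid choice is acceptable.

Let ϵ > 0. We want δ > 0 such that 0 < |t + 1| < δ implies |(3t^3 + 5t^2 + 3t - 5) + 6| < ϵ.
(3t^3 + 5t^2 + 3t - 5) + 6 = 3t^3 + 5t^2 + 3t + 1 = (t + 1)(3t^2 + 2t + 1).
So |(3t^3 + 5t^2 + 3t - 5) + 6| = |t + 1|·|3t^2 + 2t + 1|.
Require δ ≤ 2. Then |t + 1| < 2 gives |t| < 3, and by the triangle inequality |3t^2 + 2t + 1| ≤ 3·3^2 + 2·3 + 1 = 34.
Hence |(3t^3 + 5t^2 + 3t - 5) + 6| ≤ 34|t + 1| < ϵ provided |t + 1| < ϵ/34.
Choosing δ = min(2, ϵ/34) ensures both conditions, hence |(3t^3 + 5t^2 + 3t - 5) + 6| < ϵ.

δ = min(2, ϵ/34)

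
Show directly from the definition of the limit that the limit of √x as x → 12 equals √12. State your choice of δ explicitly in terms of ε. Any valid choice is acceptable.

δ = min(12, √12·ε)

Suppose ε > 0. We want δ > 0 such that 0 < |x − 12| < δ implies |√x − √12| < ε.
Rationalise: √x − √12 = (x − 12)/(√x + √12), so |√x − √12| = |x − 12|/(√x + √12).
Restrict δ ≤ 12 so that |x − 12| < 12 forces x > 0, and then √x + √12 > √12.
Hence |√x − √12| < |x − 12|/√12, which is < ε once |x − 12| < √12·ε.
Take δ = min(12, √12·ε). If 0 < |x − 12| < δ then x > 0 and |√x − √12| < |x − 12|/√12 < ε.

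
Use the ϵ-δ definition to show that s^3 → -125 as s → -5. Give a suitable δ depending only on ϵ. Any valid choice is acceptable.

Suppose ϵ > 0. We seek δ > 0 with 0 < |s + 5| < δ ⇒ |s^3 + 125| < ϵ.
Factor: s^3 + 125 = (s + 5)(s^2 - 5s + 25), so |s^3 + 125| = |s + 5|·|s^2 - 5s + 25|.
Restrict δ ≤ 2. Then |s + 5| < 2 gives |s| < 7, so by the triangle inequality |s^2 - 5s + 25| ≤ 7^2 + 5·7 + 25 = 109.
Hence |s^3 + 125| ≤ 109|s + 5|, which is < ϵ once |s + 5| < ϵ/109.
Take δ = min(2, ϵ/109). If 0 < |s + 5| < δ then both bounds hold and |s^3 + 125| ≤ 109|s + 5| < 109·(ϵ/109) = ϵ.

δ = min(2, ϵ/109)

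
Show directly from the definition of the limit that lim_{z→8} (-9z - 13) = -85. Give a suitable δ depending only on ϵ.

Fix ϵ > 0. We need δ > 0 so that 0 < |z − 8| < δ implies |(-9z - 13) + 85| < ϵ.
|(-9z - 13) + 85| = |-9z + 72| = 9|z − 8|.
So 9|z − 8| < ϵ exactly when |z − 8| < ϵ/9.
Choosing δ = ϵ/9 gives |(-9z - 13) + 85| = 9|z − 8| < ϵ whenever |z − 8| < δ.

δ = ϵ/9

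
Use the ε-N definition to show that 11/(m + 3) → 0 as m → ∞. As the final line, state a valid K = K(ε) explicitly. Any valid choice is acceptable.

Suppose ε > 0. For m ≥ 1, |11/(m + 3) − 0| = 11/(m + 3) ≤ 11/m.
We need 11/m < ε, i.e. m > 11/ε.
Take K = 11/ε. If m > K then |11/(m + 3)| ≤ 11/m < ε.

K = 11/ε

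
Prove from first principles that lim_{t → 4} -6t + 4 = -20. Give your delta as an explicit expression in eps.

delta = eps/6

Let eps > 0 be given. We need delta > 0 so that 0 < |t − 4| < delta implies |(-6t + 4) + 20| < eps.
Since (-6t + 4) + 20 = -6(t − 4), we have |(-6t + 4) + 20| = 6|t − 4|.
So 6|t − 4| < eps exactly when |t − 4| < eps/6.
Take delta = eps/6. If 0 < |t − 4| < delta then |(-6t + 4) + 20| = 6|t − 4| < 6·(eps/6) = eps.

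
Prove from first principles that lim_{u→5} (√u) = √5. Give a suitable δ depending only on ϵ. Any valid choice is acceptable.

δ = min(5, √5·ϵ)

Suppose ϵ > 0. We want δ > 0 such that 0 < |u − 5| < δ implies |√u − √5| < ϵ.
Multiplying by the conjugate, |√u − √5| = |u − 5|/(√u + √5).
Restrict δ ≤ 5 so that |u − 5| < 5 forces u > 0, and then √u + √5 > √5.
Hence |√u − √5| < |u − 5|/√5, which is < ϵ once |u − 5| < √5·ϵ.
Take δ = min(5, √5·ϵ). If 0 < |u − 5| < δ then u > 0 and |√u − √5| < |u − 5|/√5 < ϵ.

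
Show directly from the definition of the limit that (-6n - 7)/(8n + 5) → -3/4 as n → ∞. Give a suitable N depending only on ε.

N = (13/32)/ε

Fix ε > 0. For n ≥ 1, |(-6n - 7)/(8n + 5) + 3/4| = |-26|/(8(8n + 5)) = 26/(8(8n + 5)).
Since 8n + 5 ≥ 8n for n ≥ 1, this is ≤ 26/(8·8n) = (13/32)/n.
So |(-6n - 7)/(8n + 5) + 3/4| < ε whenever n > (13/32)/ε.
Take N = (13/32)/ε. If n > N then |(-6n - 7)/(8n + 5) + 3/4| ≤ (13/32)/n < ε.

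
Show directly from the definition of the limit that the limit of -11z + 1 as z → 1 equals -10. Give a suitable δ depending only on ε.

Fix ε > 0. We need δ > 0 so that 0 < |z − 1| < δ implies |(-11z + 1) + 10| < ε.
|(-11z + 1) + 10| = |-11z + 11| = 11|z − 1|.
So 11|z − 1| < ε exactly when |z − 1| < ε/11.
Choosing δ = ε/11 gives |(-11z + 1) + 10| = 11|z − 1| < ε whenever |z − 1| < δ.

δ = ε/11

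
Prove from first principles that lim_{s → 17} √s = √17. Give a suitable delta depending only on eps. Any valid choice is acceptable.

Fix eps > 0. We want delta > 0 such that 0 < |s − 17| < delta implies |√s − √17| < eps.
Multiplying by the conjugate, |√s − √17| = |s − 17|/(√s + √17).
Restrict delta ≤ 17 so that |s − 17| < 17 forces s > 0, and then √s + √17 > √17.
Hence |√s − √17| < |s − 17|/√17, which is < eps once |s − 17| < √17·eps.
Take delta = min(17, √17·eps). If 0 < |s − 17| < delta then s > 0 and |√s − √17| < |s − 17|/√17 < eps.

delta = min(17, √17·eps)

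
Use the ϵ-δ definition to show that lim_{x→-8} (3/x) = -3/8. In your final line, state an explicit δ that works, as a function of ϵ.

δ = min(4, (32/3)ϵ)

Let ϵ > 0 be given. We seek δ > 0 such that 0 < |x + 8| < δ implies |3/x + 3/8| < ϵ.
|3/x + 3/8| = 3·|-8 − x|/(8·|x|) = 3|x + 8|/(8|x|).
Restrict δ ≤ 4. Then |x + 8| < 4 gives |x| > 4, so 8|x| > 32.
Then |3/x + 3/8| < 3|x + 8|/32, which is < ϵ when |x + 8| < (32/3)ϵ.
Take δ = min(4, (32/3)ϵ). Then 0 < |x + 8| < δ gives both |x + 8| < 4 and |x + 8| < (32/3)ϵ, so |3/x + 3/8| < ϵ.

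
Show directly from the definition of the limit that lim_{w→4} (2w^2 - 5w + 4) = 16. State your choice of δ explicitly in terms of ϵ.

Let ϵ > 0. We want δ > 0 such that 0 < |w − 4| < δ implies |(2w^2 - 5w + 4) − 16| < ϵ.
(2w^2 - 5w + 4) − 16 = 2w^2 - 5w - 12 = (w − 4)(2w + 3).
So |(2w^2 - 5w + 4) − 16| = |w − 4|·|2w + 3|.
Require δ ≤ 2. Then |w − 4| < 2 gives |w| < 6, and by the triangle inequality |2w + 3| ≤ 2·6 + 3 = 15.
Hence |(2w^2 - 5w + 4) − 16| ≤ 15|w − 4| < ϵ provided |w − 4| < ϵ/15.
Choosing δ = min(2, ϵ/15) ensures both conditions, hence |(2w^2 - 5w + 4) − 16| < ϵ.

δ = min(2, ϵ/15)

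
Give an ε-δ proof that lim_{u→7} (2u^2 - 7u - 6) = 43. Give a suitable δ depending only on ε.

Let ε > 0 be given. We want δ > 0 such that 0 < |u − 7| < δ implies |(2u^2 - 7u - 6) − 43| < ε.
(2u^2 - 7u - 6) − 43 = 2u^2 - 7u - 49 = (u − 7)(2u + 7).
So |(2u^2 - 7u - 6) − 43| = |u − 7|·|2u + 7|.
Require δ ≤ 1. Then |u − 7| < 1 gives |u| < 8, and by the triangle inequality |2u + 7| ≤ 2·8 + 7 = 23.
Hence |(2u^2 - 7u - 6) − 43| ≤ 23|u − 7| < ε provided |u − 7| < ε/23.
Take δ = min(1, ε/23). Then 0 < |u − 7| < δ gives both |u − 7| < 1 and |u − 7| < ε/23, so |(2u^2 - 7u - 6) − 43| < ε.

δ = min(1, ε/23)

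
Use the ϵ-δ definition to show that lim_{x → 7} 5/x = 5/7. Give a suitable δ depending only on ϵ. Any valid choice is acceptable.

δ = min(7/2, (49/10)ϵ)

Fix ϵ > 0. We seek δ > 0 such that 0 < |x − 7| < δ implies |5/x − (5/7)| < ϵ.
|5/x − (5/7)| = 5·|7 − x|/(7·|x|) = 5|x − 7|/(7|x|).
Require δ ≤ 7/2 so that |x| > 7 − 7/2 = 7/2, hence 7|x| > 49/2.
Then |5/x − (5/7)| < 5|x − 7|/(49/2), which is < ϵ when |x − 7| < (49/10)ϵ.
Take δ = min(7/2, (49/10)ϵ). Then 0 < |x − 7| < δ gives both |x − 7| < 7/2 and |x − 7| < (49/10)ϵ, so |5/x − (5/7)| < ϵ.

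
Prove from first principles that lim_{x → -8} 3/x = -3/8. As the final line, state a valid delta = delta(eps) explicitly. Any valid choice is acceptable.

delta = min(4, (32/3)eps)

Let eps > 0. We seek delta > 0 such that 0 < |x + 8| < delta implies |3/x + 3/8| < eps.
|3/x + 3/8| = 3·|-8 − x|/(8·|x|) = 3|x + 8|/(8|x|).
Restrict delta ≤ 4. Then |x + 8| < 4 gives |x| > 4, so 8|x| > 32.
Then |3/x + 3/8| < 3|x + 8|/32, which is < eps when |x + 8| < (32/3)eps.
Take delta = min(4, (32/3)eps). Then 0 < |x + 8| < delta gives both |x + 8| < 4 and |x + 8| < (32/3)eps, so |3/x + 3/8| < eps.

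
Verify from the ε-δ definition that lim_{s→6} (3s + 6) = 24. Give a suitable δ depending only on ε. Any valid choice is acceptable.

Suppose ε > 0. We need δ > 0 so that 0 < |s − 6| < δ implies |(3s + 6) − 24| < ε.
|(3s + 6) − 24| = |3s - 18| = 3|s − 6|.
So 3|s − 6| < ε exactly when |s − 6| < ε/3.
Choosing δ = ε/3 gives |(3s + 6) − 24| = 3|s − 6| < ε whenever |s − 6| < δ.

δ = ε/3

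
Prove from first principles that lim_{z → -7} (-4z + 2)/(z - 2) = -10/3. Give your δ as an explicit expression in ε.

δ = min(9/2, (27/4)ε)

Let ε > 0. We want δ > 0 with 0 < |z + 7| < δ ⇒ |(-4z + 2)/(z - 2) + 10/3| < ε.
Combining over a common denominator, (-4z + 2)/(z - 2) + 10/3 = [(-4z + 2)·(-9) − 30·(z - 2)] / [(-9)·(z - 2)] = 6(z + 7) / ((-9)(z - 2)).
So |(-4z + 2)/(z - 2) + 10/3| = 6|z + 7| / (9·|z − 2|).
Restrict δ ≤ 9/2. Then |z + 7| < 9/2 gives |z − 2| = |(z + 7) + (-9)| ≥ 9 − 9/2 = 9/2.
Hence |(-4z + 2)/(z - 2) + 10/3| < 6|z + 7|/(9·(9/2)) = (4/27)|z + 7|, which is < ε once |z + 7| < (27/4)ε.
Take δ = min(9/2, (27/4)ε). Then 0 < |z + 7| < δ forces both bounds, so |(-4z + 2)/(z - 2) + 10/3| < ε.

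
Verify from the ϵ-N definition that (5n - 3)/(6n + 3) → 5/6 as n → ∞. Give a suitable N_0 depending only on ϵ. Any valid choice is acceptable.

Suppose ϵ > 0. For n ≥ 1, |(5n - 3)/(6n + 3) − (5/6)| = |-33|/(6(6n + 3)) = 33/(6(6n + 3)).
Since 6n + 3 ≥ 6n for n ≥ 1, this is ≤ 33/(6·6n) = (11/12)/n.
So |(5n - 3)/(6n + 3) − (5/6)| < ϵ whenever n > (11/12)/ϵ.
Take N_0 = (11/12)/ϵ. If n > N_0 then |(5n - 3)/(6n + 3) − (5/6)| ≤ (11/12)/n < ϵ.

N_0 = (11/12)/ϵ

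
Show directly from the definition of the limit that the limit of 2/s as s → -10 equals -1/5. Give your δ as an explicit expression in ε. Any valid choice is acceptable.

Fix ε > 0. We seek δ > 0 such that 0 < |s + 10| < δ implies |2/s + 1/5| < ε.
|2/s + 1/5| = 2·|-10 − s|/(10·|s|) = 2|s + 10|/(10|s|).
Restrict δ ≤ 5. Then |s + 10| < 5 gives |s| > 5, so 10|s| > 50.
Then |2/s + 1/5| < 2|s + 10|/50, which is < ε when |s + 10| < 25ε.
Take δ = min(5, 25ε). Then 0 < |s + 10| < δ gives both |s + 10| < 5 and |s + 10| < 25ε, so |2/s + 1/5| < ε.

δ = min(5, 25ε)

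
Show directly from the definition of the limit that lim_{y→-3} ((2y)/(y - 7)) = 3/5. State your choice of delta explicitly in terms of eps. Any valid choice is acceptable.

Let eps > 0. We want delta > 0 with 0 < |y + 3| < delta ⇒ |(2y)/(y - 7) − (3/5)| < eps.
Combining over a common denominator, (2y)/(y - 7) − (3/5) = [(2y)·(-10) − (-6)·(y - 7)] / [(-10)·(y - 7)] = -14(y + 3) / ((-10)(y - 7)).
So |(2y)/(y - 7) − (3/5)| = 14|y + 3| / (10·|y − 7|).
Require delta ≤ 5, so |y − 7| ≥ |-10| − |y + 3| > 10 − 5 = 5.
Hence |(2y)/(y - 7) − (3/5)| < 14|y + 3|/(10·5) = (7/25)|y + 3|, which is < eps once |y + 3| < (25/7)eps.
Take delta = min(5, (25/7)eps). Then 0 < |y + 3| < delta forces both bounds, so |(2y)/(y - 7) − (3/5)| < eps.

delta = min(5, (25/7)eps)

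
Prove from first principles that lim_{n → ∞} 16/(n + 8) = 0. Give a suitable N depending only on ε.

N = 16/ε

Fix ε > 0. For n ≥ 1, |16/(n + 8) − 0| = 16/(n + 8) ≤ 16/n.
We need 16/n < ε, i.e. n > 16/ε.
Take N = 16/ε. If n > N then |16/(n + 8)| ≤ 16/n < ε.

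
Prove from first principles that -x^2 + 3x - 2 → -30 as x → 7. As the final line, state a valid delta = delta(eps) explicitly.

Let eps > 0 be given. We want delta > 0 such that 0 < |x − 7| < delta implies |(-x^2 + 3x - 2) + 30| < eps.
(-x^2 + 3x - 2) + 30 = -x^2 + 3x + 28 = (x − 7)(-x - 4).
So |(-x^2 + 3x - 2) + 30| = |x − 7|·|-x - 4|.
Assume first that |x − 7| < 1, so |x| < 8. Then |-x - 4| ≤ 8 + 4 = 12.
Hence |(-x^2 + 3x - 2) + 30| ≤ 12|x − 7| < eps provided |x − 7| < eps/12.
Choosing delta = min(1, eps/12) ensures both conditions, hence |(-x^2 + 3x - 2) + 30| < eps.

delta = min(1, eps/12)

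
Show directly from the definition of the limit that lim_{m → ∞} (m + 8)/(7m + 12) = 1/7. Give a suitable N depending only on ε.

Let ε > 0 be given. For m ≥ 1, |(m + 8)/(7m + 12) − (1/7)| = |44|/(7(7m + 12)) = 44/(7(7m + 12)).
Since 7m + 12 ≥ 7m for m ≥ 1, this is ≤ 44/(7·7m) = (44/49)/m.
So |(m + 8)/(7m + 12) − (1/7)| < ε whenever m > (44/49)/ε.
Take N = (44/49)/ε. If m > N then |(m + 8)/(7m + 12) − (1/7)| ≤ (44/49)/m < ε.

N = (44/49)/ε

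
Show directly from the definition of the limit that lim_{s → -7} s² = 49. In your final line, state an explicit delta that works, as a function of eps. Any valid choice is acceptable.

delta = min(1, eps/15)

Fix eps > 0. We seek delta > 0 with 0 < |s + 7| < delta ⇒ |s² − 49| < eps.
Factor: s² − 49 = (s + 7)(s - 7), so |s² − 49| = |s + 7|·|s - 7|.
Impose delta ≤ 1 so that |s| < 8; then |s - 7| ≤ 15.
Hence |s² − 49| ≤ 15|s + 7|, which is < eps once |s + 7| < eps/15.
Take delta = min(1, eps/15). If 0 < |s + 7| < delta then both bounds hold and |s² − 49| ≤ 15|s + 7| < 15·(eps/15) = eps.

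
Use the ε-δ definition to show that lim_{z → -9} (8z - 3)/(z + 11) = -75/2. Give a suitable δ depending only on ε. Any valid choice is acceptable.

Let ε > 0. We want δ > 0 with 0 < |z + 9| < δ ⇒ |(8z - 3)/(z + 11) + 75/2| < ε.
Combining over a common denominator, (8z - 3)/(z + 11) + 75/2 = [(8z - 3)·2 − (-75)·(z + 11)] / [2·(z + 11)] = 91(z + 9) / (2(z + 11)).
So |(8z - 3)/(z + 11) + 75/2| = 91|z + 9| / (2·|z + 11|).
Require δ ≤ 1, so |z + 11| ≥ |2| − |z + 9| > 2 − 1 = 1.
Hence |(8z - 3)/(z + 11) + 75/2| < 91|z + 9|/(2·1) = (91/2)|z + 9|, which is < ε once |z + 9| < (2/91)ε.
Take δ = min(1, (2/91)ε). Then 0 < |z + 9| < δ forces both bounds, so |(8z - 3)/(z + 11) + 75/2| < ε.

δ = min(1, (2/91)ε)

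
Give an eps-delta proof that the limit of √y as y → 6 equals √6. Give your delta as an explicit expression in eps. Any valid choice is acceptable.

Suppose eps > 0. We want delta > 0 such that 0 < |y − 6| < delta implies |√y − √6| < eps.
Multiplying by the conjugate, |√y − √6| = |y − 6|/(√y + √6).
Restrict delta ≤ 6 so that |y − 6| < 6 forces y > 0, and then √y + √6 > √6.
Hence |√y − √6| < |y − 6|/√6, which is < eps once |y − 6| < √6·eps.
Take delta = min(6, √6·eps). If 0 < |y − 6| < delta then y > 0 and |√y − √6| < |y − 6|/√6 < eps.

delta = min(6, √6·eps)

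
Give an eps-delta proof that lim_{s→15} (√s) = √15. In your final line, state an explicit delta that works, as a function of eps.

Let eps > 0. We want delta > 0 such that 0 < |s − 15| < delta implies |√s − √15| < eps.
Rationalise: √s − √15 = (s − 15)/(√s + √15), so |√s − √15| = |s − 15|/(√s + √15).
Restrict delta ≤ 15 so that |s − 15| < 15 forces s > 0, and then √s + √15 > √15.
Hence |√s − √15| < |s − 15|/√15, which is < eps once |s − 15| < √15·eps.
Take delta = min(15, √15·eps). If 0 < |s − 15| < delta then s > 0 and |√s − √15| < |s − 15|/√15 < eps.

delta = min(15, √15·eps)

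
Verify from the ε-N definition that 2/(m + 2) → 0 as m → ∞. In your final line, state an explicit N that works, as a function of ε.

Let ε > 0. For m ≥ 1, |2/(m + 2) − 0| = 2/(m + 2) ≤ 2/m.
We need 2/m < ε, i.e. m > 2/ε.
Take N = 2/ε. If m > N then |2/(m + 2)| ≤ 2/m < ε.

N = 2/ε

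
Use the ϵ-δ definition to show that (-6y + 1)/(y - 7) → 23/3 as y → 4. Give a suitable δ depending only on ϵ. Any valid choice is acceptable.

Suppose ϵ > 0. We want δ > 0 with 0 < |y − 4| < δ ⇒ |(-6y + 1)/(y - 7) − (23/3)| < ϵ.
Combining over a common denominator, (-6y + 1)/(y - 7) − (23/3) = [(-6y + 1)·(-3) − (-23)·(y - 7)] / [(-3)·(y - 7)] = 41(y − 4) / ((-3)(y - 7)).
So |(-6y + 1)/(y - 7) − (23/3)| = 41|y − 4| / (3·|y − 7|).
Restrict δ ≤ 3/2. Then |y − 4| < 3/2 gives |y − 7| = |(y − 4) + (-3)| ≥ 3 − 3/2 = 3/2.
Hence |(-6y + 1)/(y - 7) − (23/3)| < 41|y − 4|/(3·(3/2)) = (82/9)|y − 4|, which is < ϵ once |y − 4| < (9/82)ϵ.
Take δ = min(3/2, (9/82)ϵ). Then 0 < |y − 4| < δ forces both bounds, so |(-6y + 1)/(y - 7) − (23/3)| < ϵ.

δ = min(3/2, (9/82)ϵ)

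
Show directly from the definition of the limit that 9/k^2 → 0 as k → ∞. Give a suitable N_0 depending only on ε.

N_0 = (9/ε)^{1/2}

Suppose ε > 0. For k ≥ 1, |9/k^2 − 0| = 9/k^2.
9/k^2 < ε ⇔ k^2 > 9/ε ⇔ k > (9/ε)^{1/2}.
Take N_0 = (9/ε)^{1/2}. Then k > N_0 implies 9/k^2 < ε.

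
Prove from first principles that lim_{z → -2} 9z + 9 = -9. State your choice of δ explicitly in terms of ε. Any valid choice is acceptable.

Fix ε > 0. We need δ > 0 so that 0 < |z + 2| < δ implies |(9z + 9) + 9| < ε.
|(9z + 9) + 9| = |9z + 18| = 9|z + 2|.
Thus it suffices that |z + 2| < ε/9.
Choosing δ = ε/9 gives |(9z + 9) + 9| = 9|z + 2| < ε whenever |z + 2| < δ.

δ = ε/9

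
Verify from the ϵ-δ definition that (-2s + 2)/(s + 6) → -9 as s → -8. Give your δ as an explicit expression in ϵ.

δ = min(1, (1/7)ϵ)

Fix ϵ > 0. We want δ > 0 with 0 < |s + 8| < δ ⇒ |(-2s + 2)/(s + 6) + 9| < ϵ.
Combining over a common denominator, (-2s + 2)/(s + 6) + 9 = [(-2s + 2)·(-2) − 18·(s + 6)] / [(-2)·(s + 6)] = -14(s + 8) / ((-2)(s + 6)).
So |(-2s + 2)/(s + 6) + 9| = 14|s + 8| / (2·|s + 6|).
Require δ ≤ 1, so |s + 6| ≥ |-2| − |s + 8| > 2 − 1 = 1.
Hence |(-2s + 2)/(s + 6) + 9| < 14|s + 8|/(2·1) = 7|s + 8|, which is < ϵ once |s + 8| < (1/7)ϵ.
Take δ = min(1, (1/7)ϵ). Then 0 < |s + 8| < δ forces both bounds, so |(-2s + 2)/(s + 6) + 9| < ϵ.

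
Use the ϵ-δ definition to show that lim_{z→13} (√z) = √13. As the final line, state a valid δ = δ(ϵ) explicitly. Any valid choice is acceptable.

δ = min(13, √13·ϵ)

Let ϵ > 0. We want δ > 0 such that 0 < |z − 13| < δ implies |√z − √13| < ϵ.
Rationalise: √z − √13 = (z − 13)/(√z + √13), so |√z − √13| = |z − 13|/(√z + √13).
Restrict δ ≤ 13 so that |z − 13| < 13 forces z > 0, and then √z + √13 > √13.
Hence |√z − √13| < |z − 13|/√13, which is < ϵ once |z − 13| < √13·ϵ.
Take δ = min(13, √13·ϵ). If 0 < |z − 13| < δ then z > 0 and |√z − √13| < |z − 13|/√13 < ϵ.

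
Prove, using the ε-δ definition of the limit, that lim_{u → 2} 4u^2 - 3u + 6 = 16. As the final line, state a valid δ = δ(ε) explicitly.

Let ε > 0. We want δ > 0 such that 0 < |u − 2| < δ implies |(4u^2 - 3u + 6) − 16| < ε.
(4u^2 - 3u + 6) − 16 = 4u^2 - 3u - 10 = (u − 2)(4u + 5).
So |(4u^2 - 3u + 6) − 16| = |u − 2|·|4u + 5|.
Require δ ≤ 2. Then |u − 2| < 2 gives |u| < 4, and by the triangle inequality |4u + 5| ≤ 4·4 + 5 = 21.
Hence |(4u^2 - 3u + 6) − 16| ≤ 21|u − 2| < ε provided |u − 2| < ε/21.
Choosing δ = min(2, ε/21) ensures both conditions, hence |(4u^2 - 3u + 6) − 16| < ε.

δ = min(2, ε/21)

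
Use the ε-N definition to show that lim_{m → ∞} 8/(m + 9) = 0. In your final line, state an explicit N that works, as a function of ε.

Suppose ε > 0. For m ≥ 1, |8/(m + 9) − 0| = 8/(m + 9) ≤ 8/m.
We need 8/m < ε, i.e. m > 8/ε.
Take N = 8/ε. If m > N then |8/(m + 9)| ≤ 8/m < ε.

N = 8/ε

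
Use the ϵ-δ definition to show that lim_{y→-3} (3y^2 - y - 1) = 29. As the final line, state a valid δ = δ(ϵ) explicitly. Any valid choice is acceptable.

δ = min(1, ϵ/22)

Let ϵ > 0 be given. We want δ > 0 such that 0 < |y + 3| < δ implies |(3y^2 - y - 1) − 29| < ϵ.
(3y^2 - y - 1) − 29 = 3y^2 - y - 30 = (y + 3)(3y - 10).
So |(3y^2 - y - 1) − 29| = |y + 3|·|3y - 10|.
Assume first that |y + 3| < 1, so |y| < 4. Then |3y - 10| ≤ 3·4 + 10 = 22.
Hence |(3y^2 - y - 1) − 29| ≤ 22|y + 3| < ϵ provided |y + 3| < ϵ/22.
Take δ = min(1, ϵ/22). Then 0 < |y + 3| < δ gives both |y + 3| < 1 and |y + 3| < ϵ/22, so |(3y^2 - y - 1) − 29| < ϵ.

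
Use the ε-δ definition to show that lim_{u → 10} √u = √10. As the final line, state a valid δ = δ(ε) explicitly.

δ = min(10, √10·ε)

Fix ε > 0. We want δ > 0 such that 0 < |u − 10| < δ implies |√u − √10| < ε.
Multiplying by the conjugate, |√u − √10| = |u − 10|/(√u + √10).
Restrict δ ≤ 10 so that |u − 10| < 10 forces u > 0, and then √u + √10 > √10.
Hence |√u − √10| < |u − 10|/√10, which is < ε once |u − 10| < √10·ε.
Take δ = min(10, √10·ε). If 0 < |u − 10| < δ then u > 0 and |√u − √10| < |u − 10|/√10 < ε.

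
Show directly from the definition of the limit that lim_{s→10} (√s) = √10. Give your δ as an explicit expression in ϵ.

Suppose ϵ > 0. We want δ > 0 such that 0 < |s − 10| < δ implies |√s − √10| < ϵ.
Rationalise: √s − √10 = (s − 10)/(√s + √10), so |√s − √10| = |s − 10|/(√s + √10).
Restrict δ ≤ 10 so that |s − 10| < 10 forces s > 0, and then √s + √10 > √10.
Hence |√s − √10| < |s − 10|/√10, which is < ϵ once |s − 10| < √10·ϵ.
Take δ = min(10, √10·ϵ). If 0 < |s − 10| < δ then s > 0 and |√s − √10| < |s − 10|/√10 < ϵ.

δ = min(10, √10·ϵ)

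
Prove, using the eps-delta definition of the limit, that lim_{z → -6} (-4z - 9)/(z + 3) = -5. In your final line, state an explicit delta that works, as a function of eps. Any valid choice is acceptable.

delta = min(3/2, (3/2)eps)

Fix eps > 0. We want delta > 0 with 0 < |z + 6| < delta ⇒ |(-4z - 9)/(z + 3) + 5| < eps.
Combining over a common denominator, (-4z - 9)/(z + 3) + 5 = [(-4z - 9)·(-3) − 15·(z + 3)] / [(-3)·(z + 3)] = -3(z + 6) / ((-3)(z + 3)).
So |(-4z - 9)/(z + 3) + 5| = 3|z + 6| / (3·|z + 3|).
Restrict delta ≤ 3/2. Then |z + 6| < 3/2 gives |z + 3| = |(z + 6) + (-3)| ≥ 3 − 3/2 = 3/2.
Hence |(-4z - 9)/(z + 3) + 5| < 3|z + 6|/(3·(3/2)) = (2/3)|z + 6|, which is < eps once |z + 6| < (3/2)eps.
Take delta = min(3/2, (3/2)eps). Then 0 < |z + 6| < delta forces both bounds, so |(-4z - 9)/(z + 3) + 5| < eps.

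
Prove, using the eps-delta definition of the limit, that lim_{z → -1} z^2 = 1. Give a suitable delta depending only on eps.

Suppose eps > 0. We seek delta > 0 with 0 < |z + 1| < delta ⇒ |z^2 − 1| < eps.
Factor: z^2 − 1 = (z + 1)(z - 1), so |z^2 − 1| = |z + 1|·|z - 1|.
Restrict delta ≤ 1. Then |z + 1| < 1 gives |z| < 2, so by the triangle inequality |z - 1| ≤ 2 + 1 = 3.
Hence |z^2 − 1| ≤ 3|z + 1|, which is < eps once |z + 1| < eps/3.
Take delta = min(1, eps/3). If 0 < |z + 1| < delta then both bounds hold and |z^2 − 1| ≤ 3|z + 1| < 3·(eps/3) = eps.

delta = min(1, eps/3)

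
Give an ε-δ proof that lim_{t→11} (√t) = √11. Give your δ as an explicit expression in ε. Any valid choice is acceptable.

δ = min(11, √11·ε)

Let ε > 0. We want δ > 0 such that 0 < |t − 11| < δ implies |√t − √11| < ε.
Rationalise: √t − √11 = (t − 11)/(√t + √11), so |√t − √11| = |t − 11|/(√t + √11).
Restrict δ ≤ 11 so that |t − 11| < 11 forces t > 0, and then √t + √11 > √11.
Hence |√t − √11| < |t − 11|/√11, which is < ε once |t − 11| < √11·ε.
Take δ = min(11, √11·ε). If 0 < |t − 11| < δ then t > 0 and |√t − √11| < |t − 11|/√11 < ε.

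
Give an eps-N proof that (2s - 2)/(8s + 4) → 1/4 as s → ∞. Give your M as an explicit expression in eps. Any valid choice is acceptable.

M = (3/8)/eps

Let eps > 0. We seek M > 0 such that s > M implies |(2s - 2)/(8s + 4) − (1/4)| < eps.
(2s - 2)/(8s + 4) − (1/4) = (8(2s - 2) − 2(8s + 4)) / (8(8s + 4)) = -24/(8(8s + 4)).
For s > 0 we have 8s + 4 > 8s, so |(2s - 2)/(8s + 4) − (1/4)| = 24/(8(8s + 4)) < 24/(8·8s) = (3/8)/s.
Thus |(2s - 2)/(8s + 4) − (1/4)| < eps whenever s > (3/8)/eps.
Take M = (3/8)/eps. If s > M then |(2s - 2)/(8s + 4) − (1/4)| < (3/8)/s < eps.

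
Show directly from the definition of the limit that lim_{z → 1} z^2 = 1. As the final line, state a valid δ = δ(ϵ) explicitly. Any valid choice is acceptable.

Let ϵ > 0. We seek δ > 0 with 0 < |z − 1| < δ ⇒ |z^2 − 1| < ϵ.
Factor: z^2 − 1 = (z − 1)(z + 1), so |z^2 − 1| = |z − 1|·|z + 1|.
Impose δ ≤ 1 so that |z| < 2; then |z + 1| ≤ 3.
Hence |z^2 − 1| ≤ 3|z − 1|, which is < ϵ once |z − 1| < ϵ/3.
Take δ = min(1, ϵ/3). If 0 < |z − 1| < δ then both bounds hold and |z^2 − 1| ≤ 3|z − 1| < 3·(ϵ/3) = ϵ.

δ = min(1, ϵ/3)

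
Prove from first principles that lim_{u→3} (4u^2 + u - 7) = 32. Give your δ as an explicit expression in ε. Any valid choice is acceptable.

Let ε > 0. We want δ > 0 such that 0 < |u − 3| < δ implies |(4u^2 + u - 7) − 32| < ε.
(4u^2 + u - 7) − 32 = 4u^2 + u - 39 = (u − 3)(4u + 13).
So |(4u^2 + u - 7) − 32| = |u − 3|·|4u + 13|.
Assume first that |u − 3| < 1, so |u| < 4. Then |4u + 13| ≤ 4·4 + 13 = 29.
Hence |(4u^2 + u - 7) − 32| ≤ 29|u − 3| < ε provided |u − 3| < ε/29.
Choosing δ = min(1, ε/29) ensures both conditions, hence |(4u^2 + u - 7) − 32| < ε.

δ = min(1, ε/29)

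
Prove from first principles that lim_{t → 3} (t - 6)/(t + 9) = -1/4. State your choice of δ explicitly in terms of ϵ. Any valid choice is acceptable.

Suppose ϵ > 0. We want δ > 0 with 0 < |t − 3| < δ ⇒ |(t - 6)/(t + 9) + 1/4| < ϵ.
Combining over a common denominator, (t - 6)/(t + 9) + 1/4 = [(t - 6)·12 − (-3)·(t + 9)] / [12·(t + 9)] = 15(t − 3) / (12(t + 9)).
So |(t - 6)/(t + 9) + 1/4| = 15|t − 3| / (12·|t + 9|).
Restrict δ ≤ 6. Then |t − 3| < 6 gives |t + 9| = |(t − 3) + 12| ≥ 12 − 6 = 6.
Hence |(t - 6)/(t + 9) + 1/4| < 15|t − 3|/(12·6) = (5/24)|t − 3|, which is < ϵ once |t − 3| < (24/5)ϵ.
Take δ = min(6, (24/5)ϵ). Then 0 < |t − 3| < δ forces both bounds, so |(t - 6)/(t + 9) + 1/4| < ϵ.

δ = min(6, (24/5)ϵ)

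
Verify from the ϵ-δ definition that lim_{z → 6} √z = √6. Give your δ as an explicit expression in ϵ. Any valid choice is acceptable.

Suppose ϵ > 0. We want δ > 0 such that 0 < |z − 6| < δ implies |√z − √6| < ϵ.
Multiplying by the conjugate, |√z − √6| = |z − 6|/(√z + √6).
Restrict δ ≤ 6 so that |z − 6| < 6 forces z > 0, and then √z + √6 > √6.
Hence |√z − √6| < |z − 6|/√6, which is < ϵ once |z − 6| < √6·ϵ.
Take δ = min(6, √6·ϵ). If 0 < |z − 6| < δ then z > 0 and |√z − √6| < |z − 6|/√6 < ϵ.

δ = min(6, √6·ϵ)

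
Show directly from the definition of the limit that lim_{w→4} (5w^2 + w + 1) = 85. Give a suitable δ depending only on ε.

Fix ε > 0. We want δ > 0 such that 0 < |w − 4| < δ implies |(5w^2 + w + 1) − 85| < ε.
(5w^2 + w + 1) − 85 = 5w^2 + w - 84 = (w − 4)(5w + 21).
So |(5w^2 + w + 1) − 85| = |w − 4|·|5w + 21|.
Assume first that |w − 4| < 1, so |w| < 5. Then |5w + 21| ≤ 5·5 + 21 = 46.
Hence |(5w^2 + w + 1) − 85| ≤ 46|w − 4| < ε provided |w − 4| < ε/46.
Choosing δ = min(1, ε/46) ensures both conditions, hence |(5w^2 + w + 1) − 85| < ε.

δ = min(1, ε/46)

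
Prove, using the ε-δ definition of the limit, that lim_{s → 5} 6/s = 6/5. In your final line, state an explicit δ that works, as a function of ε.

Suppose ε > 0. We seek δ > 0 such that 0 < |s − 5| < δ implies |6/s − (6/5)| < ε.
|6/s − (6/5)| = 6·|5 − s|/(5·|s|) = 6|s − 5|/(5|s|).
Require δ ≤ 5/2 so that |s| > 5 − 5/2 = 5/2, hence 5|s| > 25/2.
Then |6/s − (6/5)| < 6|s − 5|/(25/2), which is < ε when |s − 5| < (25/12)ε.
Take δ = min(5/2, (25/12)ε). Then 0 < |s − 5| < δ gives both |s − 5| < 5/2 and |s − 5| < (25/12)ε, so |6/s − (6/5)| < ε.

δ = min(5/2, (25/12)ε)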